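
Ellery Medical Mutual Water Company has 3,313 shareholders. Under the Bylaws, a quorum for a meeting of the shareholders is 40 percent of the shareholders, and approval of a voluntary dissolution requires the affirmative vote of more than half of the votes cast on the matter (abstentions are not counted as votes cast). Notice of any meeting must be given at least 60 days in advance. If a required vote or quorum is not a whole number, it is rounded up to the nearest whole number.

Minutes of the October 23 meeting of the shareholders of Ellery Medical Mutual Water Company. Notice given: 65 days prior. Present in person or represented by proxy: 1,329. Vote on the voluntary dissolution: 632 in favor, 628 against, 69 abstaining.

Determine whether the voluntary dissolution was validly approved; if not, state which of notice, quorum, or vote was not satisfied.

Valid — all requirements satisfied.

Notice: 65 days given; 60 required. Satisfied.
Quorum: 40% of 3,313 = 1,325.20, rounded up to 1,326; 1,329 present. Satisfied.
Vote: requires a majority of the votes cast (1,329 − 69 abstaining = 1,260); a majority of 1260 is 631, so 631 needed; 632 in favor. Satisfied.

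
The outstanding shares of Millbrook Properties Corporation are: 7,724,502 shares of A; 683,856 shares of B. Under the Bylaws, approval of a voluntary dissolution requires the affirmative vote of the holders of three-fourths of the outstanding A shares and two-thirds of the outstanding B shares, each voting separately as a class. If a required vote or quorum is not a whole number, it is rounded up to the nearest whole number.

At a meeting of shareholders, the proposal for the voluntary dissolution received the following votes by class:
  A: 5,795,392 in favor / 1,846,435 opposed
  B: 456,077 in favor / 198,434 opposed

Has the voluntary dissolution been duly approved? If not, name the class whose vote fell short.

A: 3/4 of 7724502 = 5793376.50, rounded up to 5793377; 5,793,377 required, 5,795,392 in favor — approved.
B: 2/3 of 683856 = 455904; 455,904 required, 456,077 in favor — approved.

Approved — every class gave the required vote.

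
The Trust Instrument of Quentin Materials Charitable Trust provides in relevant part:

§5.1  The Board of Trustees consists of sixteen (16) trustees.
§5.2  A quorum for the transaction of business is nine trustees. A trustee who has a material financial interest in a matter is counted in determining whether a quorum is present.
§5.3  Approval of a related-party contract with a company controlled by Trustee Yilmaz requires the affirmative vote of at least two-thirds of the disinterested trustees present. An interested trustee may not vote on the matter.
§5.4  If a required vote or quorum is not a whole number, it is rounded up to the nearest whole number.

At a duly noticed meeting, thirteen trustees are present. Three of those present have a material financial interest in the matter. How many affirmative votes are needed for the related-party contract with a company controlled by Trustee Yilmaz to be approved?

7

The related-party contract with a company controlled by Trustee Yilmaz requires two-thirds of the disinterested trustees present (13 − 3 = 10).
2/3 of 10 = 6.67, rounded up to 7.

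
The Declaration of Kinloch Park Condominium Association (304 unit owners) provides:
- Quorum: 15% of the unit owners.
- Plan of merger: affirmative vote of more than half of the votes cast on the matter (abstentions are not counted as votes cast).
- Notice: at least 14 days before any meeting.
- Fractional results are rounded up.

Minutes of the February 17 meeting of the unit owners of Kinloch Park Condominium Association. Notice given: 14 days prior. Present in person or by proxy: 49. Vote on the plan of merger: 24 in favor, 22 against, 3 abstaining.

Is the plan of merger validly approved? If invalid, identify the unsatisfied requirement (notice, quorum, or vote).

Notice: 14 days given; 14 required. Satisfied.
Quorum: 15% of 304 = 45.60, rounded up to 46; 49 present. Satisfied.
Vote: requires a majority of the votes cast (49 − 3 abstaining = 46); a majority of 46 is 24, so 24 needed; 24 in favor. Satisfied.

Valid — all requirements satisfied.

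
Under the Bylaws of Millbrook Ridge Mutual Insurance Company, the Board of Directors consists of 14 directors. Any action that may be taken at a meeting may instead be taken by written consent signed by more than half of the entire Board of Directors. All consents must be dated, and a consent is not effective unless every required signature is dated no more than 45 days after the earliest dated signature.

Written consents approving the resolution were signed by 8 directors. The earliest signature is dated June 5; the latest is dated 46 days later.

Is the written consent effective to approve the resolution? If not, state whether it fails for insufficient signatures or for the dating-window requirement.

Signatures required: more than half of 14 — a majority of 14 is 8, so 8 needed; 8 signed. Sufficient.
Dating window: the latest signature is 46 days after the earliest; the limit is 45 days. Outside the window.

Not effective — dating-window requirement not satisfied.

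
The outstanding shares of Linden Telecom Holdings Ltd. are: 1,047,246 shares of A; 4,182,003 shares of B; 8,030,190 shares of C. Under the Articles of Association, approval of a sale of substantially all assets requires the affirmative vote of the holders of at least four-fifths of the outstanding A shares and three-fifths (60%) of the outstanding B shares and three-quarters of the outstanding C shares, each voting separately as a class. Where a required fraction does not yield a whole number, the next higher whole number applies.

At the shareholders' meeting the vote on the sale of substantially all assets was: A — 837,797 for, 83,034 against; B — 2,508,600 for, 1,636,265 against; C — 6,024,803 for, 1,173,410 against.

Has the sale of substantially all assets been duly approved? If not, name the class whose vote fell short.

A: 4/5 of 1047246 = 837796.80, rounded up to 837797; 837,797 required, 837,797 in favor — approved.
B: 3/5 of 4182003 = 2509201.80, rounded up to 2509202; 2,509,202 required, 2,508,600 in favor — not approved.
C: 3/4 of 8030190 = 6022642.50, rounded up to 6022643; 6,022,643 required, 6,024,803 in favor — approved.

Not approved — the B shares did not give the required vote.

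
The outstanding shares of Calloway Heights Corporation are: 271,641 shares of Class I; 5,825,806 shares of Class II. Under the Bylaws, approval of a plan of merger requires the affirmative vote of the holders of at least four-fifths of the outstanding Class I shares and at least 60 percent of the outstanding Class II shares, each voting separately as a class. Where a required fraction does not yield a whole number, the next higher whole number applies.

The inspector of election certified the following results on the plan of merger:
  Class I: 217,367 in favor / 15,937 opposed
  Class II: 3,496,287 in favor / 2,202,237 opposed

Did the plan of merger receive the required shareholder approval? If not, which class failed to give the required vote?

Approved — every class gave the required vote.

Class I: 4/5 of 271641 = 217312.80, rounded up to 217313; 217,313 required, 217,367 in favor — approved.
Class II: 3/5 of 5825806 = 3495483.60, rounded up to 3495484; 3,495,484 required, 3,496,287 in favor — approved.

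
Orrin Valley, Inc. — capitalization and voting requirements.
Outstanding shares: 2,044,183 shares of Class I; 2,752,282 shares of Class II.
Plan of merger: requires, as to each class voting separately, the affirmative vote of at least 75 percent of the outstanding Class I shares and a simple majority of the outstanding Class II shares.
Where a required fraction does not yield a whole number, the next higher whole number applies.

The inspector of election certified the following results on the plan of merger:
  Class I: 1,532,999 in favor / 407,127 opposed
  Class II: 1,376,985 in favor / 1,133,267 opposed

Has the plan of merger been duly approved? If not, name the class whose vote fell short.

Not approved — the Class I shares did not give the required vote.

Class I: 3/4 of 2044183 = 1533137.25, rounded up to 1533138; 1,533,138 required, 1,532,999 in favor — not approved.
Class II: a majority of 2752282 is 1376142; 1,376,142 required, 1,376,985 in favor — approved.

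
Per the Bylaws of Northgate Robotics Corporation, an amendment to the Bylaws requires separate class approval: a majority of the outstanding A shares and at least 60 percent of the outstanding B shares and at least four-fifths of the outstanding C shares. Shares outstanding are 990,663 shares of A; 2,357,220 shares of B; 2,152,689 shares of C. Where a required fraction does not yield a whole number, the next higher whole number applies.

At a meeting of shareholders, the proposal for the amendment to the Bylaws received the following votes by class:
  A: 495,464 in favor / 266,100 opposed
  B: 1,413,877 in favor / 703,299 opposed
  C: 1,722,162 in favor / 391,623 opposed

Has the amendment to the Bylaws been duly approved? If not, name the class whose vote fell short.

Not approved — the B shares did not give the required vote.

A: a majority of 990663 is 495332; 495,332 required, 495,464 in favor — approved.
B: 3/5 of 2357220 = 1414332; 1,414,332 required, 1,413,877 in favor — not approved.
C: 4/5 of 2152689 = 1722151.20, rounded up to 1722152; 1,722,152 required, 1,722,162 in favor — approved.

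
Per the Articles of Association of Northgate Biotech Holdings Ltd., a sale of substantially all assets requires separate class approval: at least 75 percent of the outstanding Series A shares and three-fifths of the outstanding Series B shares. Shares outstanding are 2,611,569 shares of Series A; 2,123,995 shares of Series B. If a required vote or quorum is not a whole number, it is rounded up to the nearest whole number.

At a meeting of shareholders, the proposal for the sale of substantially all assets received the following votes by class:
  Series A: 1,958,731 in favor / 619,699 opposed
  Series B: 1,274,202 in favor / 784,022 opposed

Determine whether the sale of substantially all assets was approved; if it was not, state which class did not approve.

Series A: 3/4 of 2611569 = 1958676.75, rounded up to 1958677; 1,958,677 required, 1,958,731 in favor — approved.
Series B: 3/5 of 2123995 = 1274397; 1,274,397 required, 1,274,202 in favor — not approved.

Not approved — the Series B shares did not give the required vote.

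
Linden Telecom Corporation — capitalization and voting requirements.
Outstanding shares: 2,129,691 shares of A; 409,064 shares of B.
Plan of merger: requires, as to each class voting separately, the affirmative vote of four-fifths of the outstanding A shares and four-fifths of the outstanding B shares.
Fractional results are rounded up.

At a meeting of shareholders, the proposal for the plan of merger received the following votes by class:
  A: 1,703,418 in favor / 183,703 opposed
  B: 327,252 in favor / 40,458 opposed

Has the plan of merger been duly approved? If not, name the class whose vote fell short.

A: 4/5 of 2129691 = 1703752.80, rounded up to 1703753; 1,703,753 required, 1,703,418 in favor — not approved.
B: 4/5 of 409064 = 327251.20, rounded up to 327252; 327,252 required, 327,252 in favor — approved.

Not approved — the A shares did not give the required vote.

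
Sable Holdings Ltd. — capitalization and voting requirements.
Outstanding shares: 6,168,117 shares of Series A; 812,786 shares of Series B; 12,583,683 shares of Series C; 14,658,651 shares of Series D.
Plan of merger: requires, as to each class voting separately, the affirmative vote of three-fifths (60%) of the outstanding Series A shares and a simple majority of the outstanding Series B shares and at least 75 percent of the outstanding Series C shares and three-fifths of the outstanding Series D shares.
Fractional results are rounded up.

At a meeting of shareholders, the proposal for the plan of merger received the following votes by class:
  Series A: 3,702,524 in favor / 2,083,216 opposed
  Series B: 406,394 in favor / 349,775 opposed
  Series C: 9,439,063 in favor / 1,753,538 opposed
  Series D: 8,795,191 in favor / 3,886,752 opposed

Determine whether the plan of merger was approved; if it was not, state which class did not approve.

Series A: 3/5 of 6168117 = 3700870.20, rounded up to 3700871; 3,700,871 required, 3,702,524 in favor — approved.
Series B: a majority of 812786 is 406394; 406,394 required, 406,394 in favor — approved.
Series C: 3/4 of 12583683 = 9437762.25, rounded up to 9437763; 9,437,763 required, 9,439,063 in favor — approved.
Series D: 3/5 of 14658651 = 8795190.60, rounded up to 8795191; 8,795,191 required, 8,795,191 in favor — approved.

Approved — every class gave the required vote.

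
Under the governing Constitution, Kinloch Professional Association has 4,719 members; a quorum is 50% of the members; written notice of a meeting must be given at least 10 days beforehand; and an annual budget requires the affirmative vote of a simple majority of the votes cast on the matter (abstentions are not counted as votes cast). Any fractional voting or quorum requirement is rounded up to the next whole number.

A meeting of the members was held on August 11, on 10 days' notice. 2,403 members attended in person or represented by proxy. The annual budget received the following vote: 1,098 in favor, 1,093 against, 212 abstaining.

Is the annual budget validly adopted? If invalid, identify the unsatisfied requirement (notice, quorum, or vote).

Valid — all requirements satisfied.

Notice: 10 days given; 10 required. Satisfied.
Quorum: 50% of 4,719 = 2,359.50, rounded up to 2,360; 2,403 present. Satisfied.
Vote: requires a majority of the votes cast (2,403 − 212 abstaining = 2,191); a majority of 2191 is 1096, so 1,096 needed; 1,098 in favor. Satisfied.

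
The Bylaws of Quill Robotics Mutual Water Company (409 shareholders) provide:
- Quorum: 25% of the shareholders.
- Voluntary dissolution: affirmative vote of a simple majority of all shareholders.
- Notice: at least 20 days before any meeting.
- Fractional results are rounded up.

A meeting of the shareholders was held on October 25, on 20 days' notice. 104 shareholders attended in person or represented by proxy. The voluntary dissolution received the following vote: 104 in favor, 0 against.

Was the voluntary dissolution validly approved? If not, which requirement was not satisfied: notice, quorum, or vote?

Notice: 20 days given; 20 required. Satisfied.
Quorum: 25% of 409 = 102.25, rounded up to 103; 104 present. Satisfied.
Vote: requires a majority of all shareholders (409); a majority of 409 is 205, so 205 needed; 104 in favor. Not satisfied.

Invalid — vote requirement not satisfied.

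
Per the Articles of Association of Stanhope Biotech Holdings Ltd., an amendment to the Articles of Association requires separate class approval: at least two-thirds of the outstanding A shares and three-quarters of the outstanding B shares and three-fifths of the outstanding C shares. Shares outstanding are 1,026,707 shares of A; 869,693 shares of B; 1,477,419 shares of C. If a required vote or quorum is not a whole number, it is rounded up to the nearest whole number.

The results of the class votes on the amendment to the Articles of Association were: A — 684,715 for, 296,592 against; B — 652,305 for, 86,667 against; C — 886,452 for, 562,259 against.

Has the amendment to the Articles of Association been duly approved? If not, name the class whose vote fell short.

Approved — every class gave the required vote.

A: 2/3 of 1026707 = 684471.33, rounded up to 684472; 684,472 required, 684,715 in favor — approved.
B: 3/4 of 869693 = 652269.75, rounded up to 652270; 652,270 required, 652,305 in favor — approved.
C: 3/5 of 1477419 = 886451.40, rounded up to 886452; 886,452 required, 886,452 in favor — approved.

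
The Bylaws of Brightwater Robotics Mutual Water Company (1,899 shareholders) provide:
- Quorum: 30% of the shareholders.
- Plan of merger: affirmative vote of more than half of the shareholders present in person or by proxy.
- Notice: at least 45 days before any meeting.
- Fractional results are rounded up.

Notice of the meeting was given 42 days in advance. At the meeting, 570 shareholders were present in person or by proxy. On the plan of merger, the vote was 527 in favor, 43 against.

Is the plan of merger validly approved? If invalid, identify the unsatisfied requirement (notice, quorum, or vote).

Notice: 42 days given; 45 required. Not satisfied.
Quorum: 30% of 1,899 = 569.70, rounded up to 570; 570 present. Satisfied.
Vote: requires a majority of those present (570); a majority of 570 is 286, so 286 needed; 527 in favor. Satisfied.

Invalid — notice requirement not satisfied.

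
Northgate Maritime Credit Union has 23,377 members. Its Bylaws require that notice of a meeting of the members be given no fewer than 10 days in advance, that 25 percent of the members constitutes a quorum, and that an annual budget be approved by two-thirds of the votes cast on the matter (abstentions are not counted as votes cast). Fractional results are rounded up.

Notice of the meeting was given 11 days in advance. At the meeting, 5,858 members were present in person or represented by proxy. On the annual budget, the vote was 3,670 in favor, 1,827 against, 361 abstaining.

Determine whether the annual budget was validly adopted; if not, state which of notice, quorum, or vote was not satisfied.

Notice: 11 days given; 10 required. Satisfied.
Quorum: 25% of 23,377 = 5,844.25, rounded up to 5,845; 5,858 present. Satisfied.
Vote: requires two-thirds of the votes cast (5,858 − 361 abstaining = 5,497); 2/3 of 5497 = 3664.67, rounded up to 3665, so 3,665 needed; 3,670 in favor. Satisfied.

Valid — all requirements satisfied.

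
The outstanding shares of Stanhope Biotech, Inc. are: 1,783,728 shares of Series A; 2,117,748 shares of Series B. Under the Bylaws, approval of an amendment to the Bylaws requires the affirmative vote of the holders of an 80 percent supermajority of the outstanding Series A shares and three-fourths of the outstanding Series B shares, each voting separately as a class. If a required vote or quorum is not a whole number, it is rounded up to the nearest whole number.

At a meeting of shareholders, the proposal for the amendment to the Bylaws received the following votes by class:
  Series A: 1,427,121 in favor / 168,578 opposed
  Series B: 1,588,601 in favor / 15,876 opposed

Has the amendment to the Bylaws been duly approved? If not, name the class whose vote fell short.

Approved — every class gave the required vote.

Series A: 4/5 of 1783728 = 1426982.40, rounded up to 1426983; 1,426,983 required, 1,427,121 in favor — approved.
Series B: 3/4 of 2117748 = 1588311; 1,588,311 required, 1,588,601 in favor — approved.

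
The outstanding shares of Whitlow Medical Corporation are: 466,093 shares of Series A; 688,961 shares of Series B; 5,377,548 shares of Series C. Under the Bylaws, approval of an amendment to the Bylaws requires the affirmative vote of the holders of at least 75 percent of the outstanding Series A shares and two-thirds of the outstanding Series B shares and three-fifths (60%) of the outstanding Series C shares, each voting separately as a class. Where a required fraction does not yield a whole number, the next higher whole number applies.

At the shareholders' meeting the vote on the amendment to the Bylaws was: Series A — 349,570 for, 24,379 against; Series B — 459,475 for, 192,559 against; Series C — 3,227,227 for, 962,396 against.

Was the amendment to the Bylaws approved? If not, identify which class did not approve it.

Approved — every class gave the required vote.

Series A: 3/4 of 466093 = 349569.75, rounded up to 349570; 349,570 required, 349,570 in favor — approved.
Series B: 2/3 of 688961 = 459307.33, rounded up to 459308; 459,308 required, 459,475 in favor — approved.
Series C: 3/5 of 5377548 = 3226528.80, rounded up to 3226529; 3,226,529 required, 3,227,227 in favor — approved.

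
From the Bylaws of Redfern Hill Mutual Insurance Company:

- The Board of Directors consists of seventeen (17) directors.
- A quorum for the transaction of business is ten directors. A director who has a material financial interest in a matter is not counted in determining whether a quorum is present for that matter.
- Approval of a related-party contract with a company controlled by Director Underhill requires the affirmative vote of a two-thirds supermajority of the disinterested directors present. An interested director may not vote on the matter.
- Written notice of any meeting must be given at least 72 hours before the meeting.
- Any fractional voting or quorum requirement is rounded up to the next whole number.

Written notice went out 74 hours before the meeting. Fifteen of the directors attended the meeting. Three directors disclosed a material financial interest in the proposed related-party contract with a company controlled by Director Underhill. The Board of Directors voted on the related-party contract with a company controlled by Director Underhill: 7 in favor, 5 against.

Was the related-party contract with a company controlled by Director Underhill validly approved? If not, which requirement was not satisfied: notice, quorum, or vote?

Notice: 74 hours given; 72 required (74 ≥ 72). Satisfied.
Quorum: 15 present, but the 3 interested directors do not count, leaving 12. Quorum is 10. Satisfied.
Vote: the related-party contract with a company controlled by Director Underhill requires two-thirds of the disinterested directors present (15 − 3 = 12). 2/3 of 12 = 8, so 8 affirmative votes are needed; 7 voted in favor. Not satisfied.

Invalid — vote requirement not satisfied.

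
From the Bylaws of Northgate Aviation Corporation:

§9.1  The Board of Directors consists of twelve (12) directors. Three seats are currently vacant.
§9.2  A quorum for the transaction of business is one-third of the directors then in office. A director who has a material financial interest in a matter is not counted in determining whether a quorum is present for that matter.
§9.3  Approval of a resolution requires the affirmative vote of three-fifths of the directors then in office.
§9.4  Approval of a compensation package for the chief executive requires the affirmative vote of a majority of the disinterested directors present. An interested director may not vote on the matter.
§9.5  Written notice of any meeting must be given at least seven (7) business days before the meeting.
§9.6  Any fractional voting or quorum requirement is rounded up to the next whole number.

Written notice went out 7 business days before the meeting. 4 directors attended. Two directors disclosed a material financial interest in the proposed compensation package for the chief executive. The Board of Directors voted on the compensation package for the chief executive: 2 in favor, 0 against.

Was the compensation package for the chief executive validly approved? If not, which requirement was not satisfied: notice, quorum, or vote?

Invalid — quorum requirement not satisfied.

Notice: 7 business days given; 7 required (7 ≥ 7). Satisfied.
Quorum: 4 present, but the 2 interested directors do not count, leaving 2. Quorum is 3. Not satisfied.
Vote: the compensation package for the chief executive requires a majority of the disinterested directors present (4 − 2 = 2). A majority of 2 is 2, so 2 affirmative votes are needed; 2 voted in favor. Satisfied. (Moot — without a quorum no business can be validly transacted.)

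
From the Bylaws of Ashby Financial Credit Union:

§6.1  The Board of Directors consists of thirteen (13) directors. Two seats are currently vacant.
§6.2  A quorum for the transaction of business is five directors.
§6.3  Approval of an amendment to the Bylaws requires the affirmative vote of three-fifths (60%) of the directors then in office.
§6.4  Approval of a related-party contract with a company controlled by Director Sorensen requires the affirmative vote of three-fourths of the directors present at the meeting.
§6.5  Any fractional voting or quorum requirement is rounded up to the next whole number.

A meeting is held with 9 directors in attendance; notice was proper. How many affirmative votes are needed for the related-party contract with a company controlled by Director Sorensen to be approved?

The related-party contract with a company controlled by Director Sorensen requires three-fourths of the directors present (9).
3/4 of 9 = 6.75, rounded up to 7.

7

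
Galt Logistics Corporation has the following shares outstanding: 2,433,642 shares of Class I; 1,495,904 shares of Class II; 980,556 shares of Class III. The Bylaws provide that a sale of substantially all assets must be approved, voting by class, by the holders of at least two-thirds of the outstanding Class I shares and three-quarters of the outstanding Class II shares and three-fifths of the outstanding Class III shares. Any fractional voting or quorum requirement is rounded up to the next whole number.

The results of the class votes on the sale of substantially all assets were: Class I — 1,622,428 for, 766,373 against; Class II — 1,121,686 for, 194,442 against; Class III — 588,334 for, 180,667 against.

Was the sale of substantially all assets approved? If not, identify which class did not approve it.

Class I: 2/3 of 2433642 = 1622428; 1,622,428 required, 1,622,428 in favor — approved.
Class II: 3/4 of 1495904 = 1121928; 1,121,928 required, 1,121,686 in favor — not approved.
Class III: 3/5 of 980556 = 588333.60, rounded up to 588334; 588,334 required, 588,334 in favor — approved.

Not approved — the Class II shares did not give the required vote.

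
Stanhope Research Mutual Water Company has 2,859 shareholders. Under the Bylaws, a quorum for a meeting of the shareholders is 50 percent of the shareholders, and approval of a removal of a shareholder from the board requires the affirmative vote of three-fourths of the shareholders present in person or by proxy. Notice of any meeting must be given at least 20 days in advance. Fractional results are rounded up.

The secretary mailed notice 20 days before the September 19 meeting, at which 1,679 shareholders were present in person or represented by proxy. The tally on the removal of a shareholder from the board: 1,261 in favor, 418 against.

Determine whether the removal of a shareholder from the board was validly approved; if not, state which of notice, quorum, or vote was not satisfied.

Notice: 20 days given; 20 required. Satisfied.
Quorum: 50% of 2,859 = 1,429.50, rounded up to 1,430; 1,679 present. Satisfied.
Vote: requires three-fourths of those present (1,679); 3/4 of 1679 = 1259.25, rounded up to 1260, so 1,260 needed; 1,261 in favor. Satisfied.

Valid — all requirements satisfied.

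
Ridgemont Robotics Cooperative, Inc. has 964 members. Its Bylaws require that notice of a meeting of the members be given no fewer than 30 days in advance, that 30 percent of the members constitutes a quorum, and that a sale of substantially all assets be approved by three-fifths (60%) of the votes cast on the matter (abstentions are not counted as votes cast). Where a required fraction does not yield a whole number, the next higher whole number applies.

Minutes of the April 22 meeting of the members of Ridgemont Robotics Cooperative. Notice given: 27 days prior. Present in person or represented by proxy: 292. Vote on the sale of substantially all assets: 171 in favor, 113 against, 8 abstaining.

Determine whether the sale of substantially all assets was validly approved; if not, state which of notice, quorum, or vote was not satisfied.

Invalid — notice requirement not satisfied.

Notice: 27 days given; 30 required. Not satisfied.
Quorum: 30% of 964 = 289.20, rounded up to 290; 292 present. Satisfied.
Vote: requires three-fifths of the votes cast (292 − 8 abstaining = 284); 3/5 of 284 = 170.40, rounded up to 171, so 171 needed; 171 in favor. Satisfied.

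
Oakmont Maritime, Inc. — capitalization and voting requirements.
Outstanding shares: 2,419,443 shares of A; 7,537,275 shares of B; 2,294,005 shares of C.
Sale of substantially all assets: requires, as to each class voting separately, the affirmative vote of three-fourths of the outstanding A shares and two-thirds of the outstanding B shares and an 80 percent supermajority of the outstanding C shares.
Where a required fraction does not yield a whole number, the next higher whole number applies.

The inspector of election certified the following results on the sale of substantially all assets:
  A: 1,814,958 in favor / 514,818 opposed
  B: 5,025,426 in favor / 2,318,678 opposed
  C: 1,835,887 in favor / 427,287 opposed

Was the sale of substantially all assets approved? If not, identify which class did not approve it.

Approved — every class gave the required vote.

A: 3/4 of 2419443 = 1814582.25, rounded up to 1814583; 1,814,583 required, 1,814,958 in favor — approved.
B: 2/3 of 7537275 = 5024850; 5,024,850 required, 5,025,426 in favor — approved.
C: 4/5 of 2294005 = 1835204; 1,835,204 required, 1,835,887 in favor — approved.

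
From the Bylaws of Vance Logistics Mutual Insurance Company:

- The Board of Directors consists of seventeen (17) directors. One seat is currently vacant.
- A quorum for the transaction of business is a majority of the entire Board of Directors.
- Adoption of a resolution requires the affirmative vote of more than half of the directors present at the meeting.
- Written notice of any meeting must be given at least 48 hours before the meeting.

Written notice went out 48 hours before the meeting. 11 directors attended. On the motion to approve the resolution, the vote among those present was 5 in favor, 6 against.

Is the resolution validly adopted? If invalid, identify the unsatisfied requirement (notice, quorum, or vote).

Invalid — vote requirement not satisfied.

Notice: 48 hours given; 48 required (48 ≥ 48). Satisfied.
Quorum: 11 present; quorum is 9. Satisfied.
Vote: the resolution requires a majority of the directors present (11). A majority of 11 is 6, so 6 affirmative votes are needed; 5 voted in favor. Not satisfied.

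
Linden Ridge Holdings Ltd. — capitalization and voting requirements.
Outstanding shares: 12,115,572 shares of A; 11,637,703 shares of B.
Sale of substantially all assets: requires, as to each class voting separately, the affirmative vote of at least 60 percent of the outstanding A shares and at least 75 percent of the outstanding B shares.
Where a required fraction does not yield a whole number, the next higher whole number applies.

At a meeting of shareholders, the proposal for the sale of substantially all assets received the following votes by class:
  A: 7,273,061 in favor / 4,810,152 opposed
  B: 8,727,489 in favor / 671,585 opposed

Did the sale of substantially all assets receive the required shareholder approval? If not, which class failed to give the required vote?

A: 3/5 of 12115572 = 7269343.20, rounded up to 7269344; 7,269,344 required, 7,273,061 in favor — approved.
B: 3/4 of 11637703 = 8728277.25, rounded up to 8728278; 8,728,278 required, 8,727,489 in favor — not approved.

Not approved — the B shares did not give the required vote.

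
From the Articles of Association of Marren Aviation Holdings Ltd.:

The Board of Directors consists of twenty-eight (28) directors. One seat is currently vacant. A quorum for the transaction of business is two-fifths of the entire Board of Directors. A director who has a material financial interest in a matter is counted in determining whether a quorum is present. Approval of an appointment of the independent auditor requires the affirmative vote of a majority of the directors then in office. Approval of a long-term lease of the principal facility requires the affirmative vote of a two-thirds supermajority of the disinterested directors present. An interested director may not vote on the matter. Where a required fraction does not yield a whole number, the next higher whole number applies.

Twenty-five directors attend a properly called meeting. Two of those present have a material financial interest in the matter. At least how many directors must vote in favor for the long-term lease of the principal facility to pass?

16

The long-term lease of the principal facility requires two-thirds of the disinterested directors present (25 − 2 = 23).
2/3 of 23 = 15.33, rounded up to 16.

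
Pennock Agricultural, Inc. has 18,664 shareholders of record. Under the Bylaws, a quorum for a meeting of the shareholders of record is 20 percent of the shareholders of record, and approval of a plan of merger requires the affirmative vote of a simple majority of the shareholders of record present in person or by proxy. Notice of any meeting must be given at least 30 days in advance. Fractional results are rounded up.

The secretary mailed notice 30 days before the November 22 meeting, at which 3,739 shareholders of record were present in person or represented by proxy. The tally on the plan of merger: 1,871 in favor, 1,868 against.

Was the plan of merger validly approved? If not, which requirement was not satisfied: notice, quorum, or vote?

Notice: 30 days given; 30 required. Satisfied.
Quorum: 20% of 18,664 = 3,732.80, rounded up to 3,733; 3,739 present. Satisfied.
Vote: requires a majority of those present (3,739); a majority of 3739 is 1870, so 1,870 needed; 1,871 in favor. Satisfied.

Valid — all requirements satisfied.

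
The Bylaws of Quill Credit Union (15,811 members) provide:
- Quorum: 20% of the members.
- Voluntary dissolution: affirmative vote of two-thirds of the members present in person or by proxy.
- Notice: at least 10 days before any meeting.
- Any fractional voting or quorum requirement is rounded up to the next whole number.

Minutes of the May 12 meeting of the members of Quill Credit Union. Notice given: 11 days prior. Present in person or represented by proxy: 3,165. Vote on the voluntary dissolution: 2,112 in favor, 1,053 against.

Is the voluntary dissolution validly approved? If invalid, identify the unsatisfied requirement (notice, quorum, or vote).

Valid — all requirements satisfied.

Notice: 11 days given; 10 required. Satisfied.
Quorum: 20% of 15,811 = 3,162.20, rounded up to 3,163; 3,165 present. Satisfied.
Vote: requires two-thirds of those present (3,165); 2/3 of 3165 = 2110, so 2,110 needed; 2,112 in favor. Satisfied.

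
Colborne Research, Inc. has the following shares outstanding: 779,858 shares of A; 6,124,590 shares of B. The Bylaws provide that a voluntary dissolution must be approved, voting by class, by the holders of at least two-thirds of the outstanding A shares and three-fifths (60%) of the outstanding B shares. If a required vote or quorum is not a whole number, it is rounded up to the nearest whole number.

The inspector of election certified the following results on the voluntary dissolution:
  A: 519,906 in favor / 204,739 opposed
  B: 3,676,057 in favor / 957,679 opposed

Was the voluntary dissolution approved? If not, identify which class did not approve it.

Approved — every class gave the required vote.

A: 2/3 of 779858 = 519905.33, rounded up to 519906; 519,906 required, 519,906 in favor — approved.
B: 3/5 of 6124590 = 3674754; 3,674,754 required, 3,676,057 in favor — approved.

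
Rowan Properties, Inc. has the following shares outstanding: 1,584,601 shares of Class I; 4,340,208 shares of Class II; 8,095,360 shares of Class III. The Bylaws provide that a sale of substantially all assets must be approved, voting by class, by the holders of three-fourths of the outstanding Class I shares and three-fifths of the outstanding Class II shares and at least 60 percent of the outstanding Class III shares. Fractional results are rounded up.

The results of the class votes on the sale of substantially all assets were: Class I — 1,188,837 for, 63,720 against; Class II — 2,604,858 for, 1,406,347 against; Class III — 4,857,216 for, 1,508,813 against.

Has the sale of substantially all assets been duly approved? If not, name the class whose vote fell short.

Class I: 3/4 of 1584601 = 1188450.75, rounded up to 1188451; 1,188,451 required, 1,188,837 in favor — approved.
Class II: 3/5 of 4340208 = 2604124.80, rounded up to 2604125; 2,604,125 required, 2,604,858 in favor — approved.
Class III: 3/5 of 8095360 = 4857216; 4,857,216 required, 4,857,216 in favor — approved.

Approved — every class gave the required vote.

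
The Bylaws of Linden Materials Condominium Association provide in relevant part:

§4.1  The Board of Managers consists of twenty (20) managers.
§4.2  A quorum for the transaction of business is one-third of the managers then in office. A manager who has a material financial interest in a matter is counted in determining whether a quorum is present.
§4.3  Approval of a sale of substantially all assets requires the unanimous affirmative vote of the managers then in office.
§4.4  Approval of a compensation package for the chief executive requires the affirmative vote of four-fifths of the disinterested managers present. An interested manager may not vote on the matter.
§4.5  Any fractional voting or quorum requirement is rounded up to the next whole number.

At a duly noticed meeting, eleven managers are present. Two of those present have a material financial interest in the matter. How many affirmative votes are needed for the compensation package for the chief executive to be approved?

8

The compensation package for the chief executive requires four-fifths of the disinterested managers present (11 − 2 = 9).
4/5 of 9 = 7.20, rounded up to 8.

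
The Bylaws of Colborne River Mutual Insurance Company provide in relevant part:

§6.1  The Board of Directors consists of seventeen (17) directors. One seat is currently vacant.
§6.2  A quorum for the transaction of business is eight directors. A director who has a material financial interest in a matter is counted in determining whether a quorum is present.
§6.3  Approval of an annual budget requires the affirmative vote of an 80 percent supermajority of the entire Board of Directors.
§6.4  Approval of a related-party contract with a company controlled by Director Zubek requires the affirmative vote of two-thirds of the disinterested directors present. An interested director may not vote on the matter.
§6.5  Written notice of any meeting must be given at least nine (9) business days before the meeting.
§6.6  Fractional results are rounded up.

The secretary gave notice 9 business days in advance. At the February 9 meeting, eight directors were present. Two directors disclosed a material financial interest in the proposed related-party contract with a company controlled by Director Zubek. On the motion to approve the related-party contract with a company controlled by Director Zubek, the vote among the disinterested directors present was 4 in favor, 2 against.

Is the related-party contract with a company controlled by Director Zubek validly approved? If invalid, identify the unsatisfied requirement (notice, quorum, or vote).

Valid — all requirements satisfied.

Notice: 9 business days given; 9 required (9 ≥ 9). Satisfied.
Quorum: 8 present (interested directors count toward quorum); quorum is 8. Satisfied.
Vote: the related-party contract with a company controlled by Director Zubek requires two-thirds of the disinterested directors present (8 − 2 = 6). 2/3 of 6 = 4, so 4 affirmative votes are needed; 4 voted in favor. Satisfied.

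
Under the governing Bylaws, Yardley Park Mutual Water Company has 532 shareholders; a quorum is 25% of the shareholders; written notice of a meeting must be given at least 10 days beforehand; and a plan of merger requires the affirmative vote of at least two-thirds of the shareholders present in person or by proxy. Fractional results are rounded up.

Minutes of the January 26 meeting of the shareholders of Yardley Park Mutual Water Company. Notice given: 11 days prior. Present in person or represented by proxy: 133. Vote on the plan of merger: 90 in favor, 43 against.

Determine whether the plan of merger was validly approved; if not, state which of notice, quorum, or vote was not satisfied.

Valid — all requirements satisfied.

Notice: 11 days given; 10 required. Satisfied.
Quorum: 25% of 532 = 133; 133 present. Satisfied.
Vote: requires two-thirds of those present (133); 2/3 of 133 = 88.67, rounded up to 89, so 89 needed; 90 in favor. Satisfied.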